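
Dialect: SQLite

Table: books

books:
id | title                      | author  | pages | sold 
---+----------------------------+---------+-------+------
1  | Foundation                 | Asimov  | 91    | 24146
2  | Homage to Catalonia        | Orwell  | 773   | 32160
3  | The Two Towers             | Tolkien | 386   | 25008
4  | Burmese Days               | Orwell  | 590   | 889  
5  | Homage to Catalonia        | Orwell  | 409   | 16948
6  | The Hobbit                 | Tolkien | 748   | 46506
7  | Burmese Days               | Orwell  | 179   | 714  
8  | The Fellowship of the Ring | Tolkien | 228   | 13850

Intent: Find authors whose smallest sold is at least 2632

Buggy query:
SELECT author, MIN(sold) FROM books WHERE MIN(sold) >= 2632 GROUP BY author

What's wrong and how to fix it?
Bug: Aggregates like MIN are computed per group after WHERE runs

Fix: Use HAVING for the per-group MIN condition

Corrected query:
SELECT author, MIN(sold) FROM books GROUP BY author HAVING MIN(sold) >= 2632

Result:
author  | MIN(sold)
--------+----------
Asimov  | 24146    
Tolkien | 13850    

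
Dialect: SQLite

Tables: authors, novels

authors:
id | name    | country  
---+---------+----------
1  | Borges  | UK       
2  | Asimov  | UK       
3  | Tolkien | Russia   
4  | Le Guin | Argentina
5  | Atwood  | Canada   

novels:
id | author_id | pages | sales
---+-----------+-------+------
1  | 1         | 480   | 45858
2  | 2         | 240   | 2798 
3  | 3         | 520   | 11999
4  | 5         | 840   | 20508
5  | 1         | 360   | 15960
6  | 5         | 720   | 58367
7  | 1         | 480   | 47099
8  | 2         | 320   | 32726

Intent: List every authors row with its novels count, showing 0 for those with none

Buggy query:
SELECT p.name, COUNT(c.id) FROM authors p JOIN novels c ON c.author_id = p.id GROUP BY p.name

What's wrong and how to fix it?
Bug: An inner join excludes parents with zero children

Fix: Use LEFT JOIN so parents without children still appear (COUNT(c.id) gives 0)

Corrected query:
SELECT p.name, COUNT(c.id) FROM authors p LEFT JOIN novels c ON c.author_id = p.id GROUP BY p.name

Result:
name    | COUNT(c.id)
--------+------------
Asimov  | 2          
Atwood  | 2          
Borges  | 3          
Le Guin | 0          
Tolkien | 1          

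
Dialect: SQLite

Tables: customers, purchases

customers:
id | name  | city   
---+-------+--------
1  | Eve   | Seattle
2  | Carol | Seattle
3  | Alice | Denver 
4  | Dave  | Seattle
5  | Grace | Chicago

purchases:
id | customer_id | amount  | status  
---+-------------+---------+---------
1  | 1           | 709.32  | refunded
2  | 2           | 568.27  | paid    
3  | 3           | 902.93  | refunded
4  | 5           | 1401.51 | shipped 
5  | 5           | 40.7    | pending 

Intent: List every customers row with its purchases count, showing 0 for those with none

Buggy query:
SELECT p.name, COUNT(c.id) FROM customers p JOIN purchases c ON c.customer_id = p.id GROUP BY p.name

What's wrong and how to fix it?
Bug: INNER JOIN drops customers rows that have no matching purchases rows

Fix: Use LEFT JOIN so parents without children still appear (COUNT(c.id) gives 0)

Corrected query:
SELECT p.name, COUNT(c.id) FROM customers p LEFT JOIN purchases c ON c.customer_id = p.id GROUP BY p.name

Result:
name  | COUNT(c.id)
------+------------
Alice | 1          
Carol | 1          
Dave  | 0          
Eve   | 1          
Grace | 2          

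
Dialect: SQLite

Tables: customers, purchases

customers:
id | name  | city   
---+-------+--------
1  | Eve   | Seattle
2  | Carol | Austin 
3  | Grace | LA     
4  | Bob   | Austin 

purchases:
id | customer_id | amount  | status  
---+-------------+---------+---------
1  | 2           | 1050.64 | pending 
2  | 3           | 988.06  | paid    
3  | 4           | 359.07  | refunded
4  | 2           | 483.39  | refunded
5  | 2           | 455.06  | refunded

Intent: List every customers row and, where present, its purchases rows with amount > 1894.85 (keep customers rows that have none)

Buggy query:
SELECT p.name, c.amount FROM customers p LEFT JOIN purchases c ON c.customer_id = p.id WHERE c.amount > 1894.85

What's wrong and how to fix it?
Bug: A WHERE condition on the right-hand table after LEFT JOIN drops unmatched parents

Fix: Move the right-table condition into the ON clause so unmatched parents are kept

Corrected query:
SELECT p.name, c.amount FROM customers p LEFT JOIN purchases c ON c.customer_id = p.id AND c.amount > 1894.85

Result:
name  | amount
------+-------
Eve   | NULL  
Carol | NULL  
Grace | NULL  
Bob   | NULL  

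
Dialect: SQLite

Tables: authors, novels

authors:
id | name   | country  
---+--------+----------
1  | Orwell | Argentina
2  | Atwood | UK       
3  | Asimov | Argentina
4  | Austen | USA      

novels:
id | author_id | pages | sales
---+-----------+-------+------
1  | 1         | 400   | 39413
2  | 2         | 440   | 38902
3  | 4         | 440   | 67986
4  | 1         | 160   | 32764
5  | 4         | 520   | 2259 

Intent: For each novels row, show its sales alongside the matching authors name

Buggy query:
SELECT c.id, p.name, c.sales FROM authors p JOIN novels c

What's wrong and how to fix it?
Bug: JOIN with no ON clause produces a cartesian product; every novels row pairs with every authors row

Fix: Specify the join condition linking the foreign key to the parent id

Corrected query:
SELECT c.id, p.name, c.sales FROM authors p JOIN novels c ON c.author_id = p.id

Result:
id | name   | sales
---+--------+------
1  | Orwell | 39413
2  | Atwood | 38902
3  | Austen | 67986
4  | Orwell | 32764
5  | Austen | 2259 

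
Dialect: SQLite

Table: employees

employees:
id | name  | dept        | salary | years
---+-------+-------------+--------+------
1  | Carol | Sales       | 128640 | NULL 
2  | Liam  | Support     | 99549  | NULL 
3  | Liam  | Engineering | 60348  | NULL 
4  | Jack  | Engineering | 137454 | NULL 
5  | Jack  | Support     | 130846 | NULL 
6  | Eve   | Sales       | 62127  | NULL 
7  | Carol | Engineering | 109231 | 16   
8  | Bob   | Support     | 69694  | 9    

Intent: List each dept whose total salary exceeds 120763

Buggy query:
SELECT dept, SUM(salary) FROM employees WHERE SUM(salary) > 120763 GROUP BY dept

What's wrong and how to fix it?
Bug: Aggregate functions cannot appear in a WHERE clause

Fix: Move the aggregate condition to a HAVING clause

Corrected query:
SELECT dept, SUM(salary) FROM employees GROUP BY dept HAVING SUM(salary) > 120763

Result:
dept        | SUM(salary)
------------+------------
Engineering | 307033     
Sales       | 190767     
Support     | 300089     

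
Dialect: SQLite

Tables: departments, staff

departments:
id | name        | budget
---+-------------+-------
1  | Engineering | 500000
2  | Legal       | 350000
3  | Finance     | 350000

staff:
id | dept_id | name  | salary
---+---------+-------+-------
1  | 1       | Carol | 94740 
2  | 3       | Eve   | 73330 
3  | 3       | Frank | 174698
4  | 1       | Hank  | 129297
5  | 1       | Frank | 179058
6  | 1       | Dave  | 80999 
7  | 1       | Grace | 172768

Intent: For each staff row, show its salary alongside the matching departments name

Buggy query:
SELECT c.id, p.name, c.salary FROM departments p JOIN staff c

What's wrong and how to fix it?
Bug: Missing join condition: each staff row is matched to all departments rows instead of just its own

Fix: Specify the join condition linking the foreign key to the parent id

Corrected query:
SELECT c.id, p.name, c.salary FROM departments p JOIN staff c ON c.dept_id = p.id

Result:
id | name        | salary
---+-------------+-------
1  | Engineering | 94740 
2  | Finance     | 73330 
3  | Finance     | 174698
4  | Engineering | 129297
5  | Engineering | 179058
6  | Engineering | 80999 
7  | Engineering | 172768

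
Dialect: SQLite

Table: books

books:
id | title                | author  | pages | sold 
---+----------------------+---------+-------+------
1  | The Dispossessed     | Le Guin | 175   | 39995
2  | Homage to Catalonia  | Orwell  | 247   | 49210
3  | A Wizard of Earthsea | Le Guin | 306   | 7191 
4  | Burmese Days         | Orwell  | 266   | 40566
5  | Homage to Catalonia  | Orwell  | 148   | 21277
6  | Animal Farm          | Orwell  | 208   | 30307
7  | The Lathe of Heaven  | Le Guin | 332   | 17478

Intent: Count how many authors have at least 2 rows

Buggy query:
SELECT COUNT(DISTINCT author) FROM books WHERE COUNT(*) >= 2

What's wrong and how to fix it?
Bug: COUNT(*) cannot appear in WHERE; the per-group count doesn't exist yet

Fix: Use a subquery that GROUPs and filters with HAVING, then count its rows

Corrected query:
SELECT COUNT(*) FROM (SELECT author FROM books GROUP BY author HAVING COUNT(*) >= 2)

Result:
COUNT(*)
--------
2       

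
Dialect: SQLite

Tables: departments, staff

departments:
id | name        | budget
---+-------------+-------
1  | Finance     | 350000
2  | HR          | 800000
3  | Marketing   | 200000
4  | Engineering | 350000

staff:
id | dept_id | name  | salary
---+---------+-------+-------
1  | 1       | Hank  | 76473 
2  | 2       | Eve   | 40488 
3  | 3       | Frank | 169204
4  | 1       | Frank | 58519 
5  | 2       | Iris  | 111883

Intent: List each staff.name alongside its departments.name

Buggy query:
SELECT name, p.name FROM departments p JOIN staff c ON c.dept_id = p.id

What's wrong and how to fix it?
Bug: Both tables have a 'name' column; the unqualified reference is ambiguous

Fix: Qualify the column with its table alias (c.name)

Corrected query:
SELECT c.name, p.name FROM departments p JOIN staff c ON c.dept_id = p.id

Result:
name  | name     
------+----------
Hank  | Finance  
Eve   | HR       
Frank | Marketing
Frank | Finance  
Iris  | HR       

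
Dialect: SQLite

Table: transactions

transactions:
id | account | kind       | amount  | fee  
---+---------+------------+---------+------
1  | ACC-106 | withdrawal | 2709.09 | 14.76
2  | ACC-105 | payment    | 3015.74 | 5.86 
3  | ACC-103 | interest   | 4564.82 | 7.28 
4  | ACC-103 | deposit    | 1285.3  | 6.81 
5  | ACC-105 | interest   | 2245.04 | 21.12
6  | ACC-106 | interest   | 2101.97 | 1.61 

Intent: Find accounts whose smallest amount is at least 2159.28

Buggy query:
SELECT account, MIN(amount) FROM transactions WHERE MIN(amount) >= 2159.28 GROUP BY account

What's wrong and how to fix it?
Bug: Aggregates like MIN are computed per group after WHERE runs

Fix: Replace WHERE with HAVING after the GROUP BY

Corrected query:
SELECT account, MIN(amount) FROM transactions GROUP BY account HAVING MIN(amount) >= 2159.28

Result:
account | MIN(amount)
--------+------------
ACC-105 | 2245.04    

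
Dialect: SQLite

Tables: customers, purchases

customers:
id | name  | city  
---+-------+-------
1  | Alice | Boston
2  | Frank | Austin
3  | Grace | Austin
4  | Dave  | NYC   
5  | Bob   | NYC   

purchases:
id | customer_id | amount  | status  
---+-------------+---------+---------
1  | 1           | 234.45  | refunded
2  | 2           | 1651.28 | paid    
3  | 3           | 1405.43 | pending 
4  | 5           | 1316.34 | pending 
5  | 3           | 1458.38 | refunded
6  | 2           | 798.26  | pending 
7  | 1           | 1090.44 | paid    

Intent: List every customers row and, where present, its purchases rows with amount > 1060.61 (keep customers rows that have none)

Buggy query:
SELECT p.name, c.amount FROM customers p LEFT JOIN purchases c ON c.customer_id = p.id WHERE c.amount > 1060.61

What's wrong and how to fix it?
Bug: Filtering c.amount in WHERE discards the NULL rows produced by LEFT JOIN, turning it into an inner join

Fix: Move the right-table condition into the ON clause so unmatched parents are kept

Corrected query:
SELECT p.name, c.amount FROM customers p LEFT JOIN purchases c ON c.customer_id = p.id AND c.amount > 1060.61

Result:
name  | amount 
------+--------
Alice | 1090.44
Frank | 1651.28
Grace | 1405.43
Grace | 1458.38
Dave  | NULL   
Bob   | 1316.34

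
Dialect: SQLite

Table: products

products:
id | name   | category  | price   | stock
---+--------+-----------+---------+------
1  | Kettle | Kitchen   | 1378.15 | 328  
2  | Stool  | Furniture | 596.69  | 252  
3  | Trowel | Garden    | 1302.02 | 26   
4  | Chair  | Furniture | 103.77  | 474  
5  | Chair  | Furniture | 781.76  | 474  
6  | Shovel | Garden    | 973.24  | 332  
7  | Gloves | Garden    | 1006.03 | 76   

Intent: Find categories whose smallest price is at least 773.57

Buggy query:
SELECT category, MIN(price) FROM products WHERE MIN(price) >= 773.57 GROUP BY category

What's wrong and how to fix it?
Bug: Aggregates like MIN are computed per group after WHERE runs

Fix: Use HAVING for the per-group MIN condition

Corrected query:
SELECT category, MIN(price) FROM products GROUP BY category HAVING MIN(price) >= 773.57

Result:
category | MIN(price)
---------+-----------
Garden   | 973.24    
Kitchen  | 1378.15   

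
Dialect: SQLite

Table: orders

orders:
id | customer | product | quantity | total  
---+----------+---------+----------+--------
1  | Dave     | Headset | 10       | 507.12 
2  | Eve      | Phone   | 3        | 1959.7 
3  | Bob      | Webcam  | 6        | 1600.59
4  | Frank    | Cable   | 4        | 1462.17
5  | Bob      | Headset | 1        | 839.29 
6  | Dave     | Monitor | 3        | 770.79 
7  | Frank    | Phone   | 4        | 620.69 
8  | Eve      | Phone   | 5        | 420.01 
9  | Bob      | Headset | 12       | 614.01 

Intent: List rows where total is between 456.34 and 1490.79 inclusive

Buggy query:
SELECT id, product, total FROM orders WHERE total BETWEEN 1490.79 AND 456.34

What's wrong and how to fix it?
Bug: BETWEEN expects the lower bound first; with 1490.79 AND 456.34 the range is empty

Fix: Swap the bounds so the smaller value comes first

Corrected query:
SELECT id, product, total FROM orders WHERE total BETWEEN 456.34 AND 1490.79

Result:
id | product | total  
---+---------+--------
1  | Headset | 507.12 
4  | Cable   | 1462.17
5  | Headset | 839.29 
6  | Monitor | 770.79 
7  | Phone   | 620.69 
9  | Headset | 614.01 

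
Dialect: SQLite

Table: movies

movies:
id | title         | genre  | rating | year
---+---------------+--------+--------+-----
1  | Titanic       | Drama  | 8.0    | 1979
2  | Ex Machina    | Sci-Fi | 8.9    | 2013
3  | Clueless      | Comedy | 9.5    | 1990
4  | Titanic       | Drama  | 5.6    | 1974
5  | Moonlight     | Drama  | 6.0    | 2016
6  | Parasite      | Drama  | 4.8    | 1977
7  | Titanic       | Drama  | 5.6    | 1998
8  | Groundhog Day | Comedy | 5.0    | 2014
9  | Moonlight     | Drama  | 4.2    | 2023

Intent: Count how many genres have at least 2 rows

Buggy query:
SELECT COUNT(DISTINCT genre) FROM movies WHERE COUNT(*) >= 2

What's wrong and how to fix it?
Bug: COUNT(*) cannot appear in WHERE; the per-group count doesn't exist yet

Fix: Group first with HAVING COUNT(*) >= 2, then COUNT the resulting groups

Corrected query:
SELECT COUNT(*) FROM (SELECT genre FROM movies GROUP BY genre HAVING COUNT(*) >= 2)

Result:
COUNT(*)
--------
2       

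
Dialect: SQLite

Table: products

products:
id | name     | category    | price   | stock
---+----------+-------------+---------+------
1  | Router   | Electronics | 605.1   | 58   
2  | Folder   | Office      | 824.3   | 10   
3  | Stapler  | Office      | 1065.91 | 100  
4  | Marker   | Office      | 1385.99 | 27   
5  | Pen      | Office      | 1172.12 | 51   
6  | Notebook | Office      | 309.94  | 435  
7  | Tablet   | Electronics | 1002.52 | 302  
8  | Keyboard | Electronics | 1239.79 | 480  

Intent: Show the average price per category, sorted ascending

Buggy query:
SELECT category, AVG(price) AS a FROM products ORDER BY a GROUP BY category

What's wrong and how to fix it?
Bug: ORDER BY appears before GROUP BY; SQL clause order requires GROUP BY first

Fix: Reorder: SELECT … FROM … GROUP BY … ORDER BY …

Corrected query:
SELECT category, AVG(price) AS a FROM products GROUP BY category ORDER BY a

Result:
category    | a         
------------+-----------
Electronics | 949.136667
Office      | 951.652   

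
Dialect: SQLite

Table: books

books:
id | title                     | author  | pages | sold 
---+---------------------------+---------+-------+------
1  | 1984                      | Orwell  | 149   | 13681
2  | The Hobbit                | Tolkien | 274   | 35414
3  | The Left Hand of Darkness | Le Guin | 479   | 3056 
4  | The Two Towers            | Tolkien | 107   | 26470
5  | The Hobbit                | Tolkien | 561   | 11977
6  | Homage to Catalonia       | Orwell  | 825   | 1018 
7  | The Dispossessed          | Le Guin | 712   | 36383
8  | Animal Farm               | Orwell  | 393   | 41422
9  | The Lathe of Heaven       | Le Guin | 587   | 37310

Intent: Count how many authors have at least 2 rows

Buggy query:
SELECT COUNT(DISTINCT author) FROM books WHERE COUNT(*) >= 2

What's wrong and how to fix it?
Bug: WHERE filters individual rows, not groups, so a group-level COUNT is invalid there

Fix: Use a subquery that GROUPs and filters with HAVING, then count its rows

Corrected query:
SELECT COUNT(*) FROM (SELECT author FROM books GROUP BY author HAVING COUNT(*) >= 2)

Result:
COUNT(*)
--------
3       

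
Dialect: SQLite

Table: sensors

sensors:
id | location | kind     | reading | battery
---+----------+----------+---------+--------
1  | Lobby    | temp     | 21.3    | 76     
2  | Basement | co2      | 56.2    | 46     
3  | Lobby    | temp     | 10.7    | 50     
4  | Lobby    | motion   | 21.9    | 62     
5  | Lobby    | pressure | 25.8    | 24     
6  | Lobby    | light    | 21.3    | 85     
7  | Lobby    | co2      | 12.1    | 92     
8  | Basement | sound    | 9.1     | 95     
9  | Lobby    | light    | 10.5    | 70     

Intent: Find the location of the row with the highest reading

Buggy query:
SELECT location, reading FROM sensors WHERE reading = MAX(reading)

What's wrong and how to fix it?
Bug: MAX(reading) is an aggregate and cannot be used directly in WHERE

Fix: Use a subquery: WHERE reading = (SELECT MAX(reading) FROM sensors)

Corrected query:
SELECT location, reading FROM sensors WHERE reading = (SELECT MAX(reading) FROM sensors)

Result:
location | reading
---------+--------
Basement | 56.2   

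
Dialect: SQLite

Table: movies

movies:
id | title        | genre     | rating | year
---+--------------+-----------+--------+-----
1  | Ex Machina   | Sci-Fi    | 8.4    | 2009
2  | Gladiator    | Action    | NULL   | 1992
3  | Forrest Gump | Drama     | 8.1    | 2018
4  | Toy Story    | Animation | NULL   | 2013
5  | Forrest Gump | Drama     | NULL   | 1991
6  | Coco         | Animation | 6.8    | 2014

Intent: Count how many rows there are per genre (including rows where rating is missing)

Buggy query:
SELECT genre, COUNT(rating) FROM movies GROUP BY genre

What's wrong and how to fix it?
Bug: COUNT(rating) skips NULLs, so groups with missing rating are undercounted

Fix: Replace COUNT(rating) with COUNT(*)

Corrected query:
SELECT genre, COUNT(*) FROM movies GROUP BY genre

Result:
genre     | COUNT(*)
----------+---------
Action    | 1       
Animation | 2       
Drama     | 2       
Sci-Fi    | 1       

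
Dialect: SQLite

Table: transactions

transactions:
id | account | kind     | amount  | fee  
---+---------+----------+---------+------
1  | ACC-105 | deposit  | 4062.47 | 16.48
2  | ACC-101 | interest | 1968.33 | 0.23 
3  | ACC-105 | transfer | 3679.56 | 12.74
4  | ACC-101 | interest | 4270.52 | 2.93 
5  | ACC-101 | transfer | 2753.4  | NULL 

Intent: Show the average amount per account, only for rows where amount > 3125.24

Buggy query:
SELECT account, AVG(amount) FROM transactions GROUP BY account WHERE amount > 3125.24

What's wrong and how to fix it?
Bug: Row-level WHERE must come before GROUP BY in the clause order

Fix: Place WHERE between FROM and GROUP BY

Corrected query:
SELECT account, AVG(amount) FROM transactions WHERE amount > 3125.24 GROUP BY account

Result:
account | AVG(amount)
--------+------------
ACC-101 | 4270.52    
ACC-105 | 3871.015   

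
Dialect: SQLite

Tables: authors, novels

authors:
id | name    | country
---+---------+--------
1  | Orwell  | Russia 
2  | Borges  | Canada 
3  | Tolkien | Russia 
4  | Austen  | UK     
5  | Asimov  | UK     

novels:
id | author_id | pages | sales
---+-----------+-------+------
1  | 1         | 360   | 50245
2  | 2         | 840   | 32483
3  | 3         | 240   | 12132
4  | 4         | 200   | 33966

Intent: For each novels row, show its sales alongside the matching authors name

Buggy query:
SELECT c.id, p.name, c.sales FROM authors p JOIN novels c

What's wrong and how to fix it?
Bug: Missing join condition: each novels row is matched to all authors rows instead of just its own

Fix: Add ON c.author_id = p.id to the JOIN

Corrected query:
SELECT c.id, p.name, c.sales FROM authors p JOIN novels c ON c.author_id = p.id

Result:
id | name    | sales
---+---------+------
1  | Orwell  | 50245
2  | Borges  | 32483
3  | Tolkien | 12132
4  | Austen  | 33966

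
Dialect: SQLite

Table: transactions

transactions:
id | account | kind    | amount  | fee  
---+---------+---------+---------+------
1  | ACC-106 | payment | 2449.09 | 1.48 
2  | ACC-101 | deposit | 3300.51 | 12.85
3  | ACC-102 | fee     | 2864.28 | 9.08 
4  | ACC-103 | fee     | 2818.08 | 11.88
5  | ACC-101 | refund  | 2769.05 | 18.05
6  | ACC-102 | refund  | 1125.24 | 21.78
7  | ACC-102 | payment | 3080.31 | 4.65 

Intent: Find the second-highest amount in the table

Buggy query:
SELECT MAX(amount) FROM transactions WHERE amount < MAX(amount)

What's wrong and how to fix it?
Bug: MAX(amount) on the right of the comparison is an aggregate-in-WHERE error

Fix: Compute the overall MAX in a subquery, then take MAX of rows below it

Corrected query:
SELECT MAX(amount) FROM transactions WHERE amount < (SELECT MAX(amount) FROM transactions)

Result:
MAX(amount)
-----------
3080.31    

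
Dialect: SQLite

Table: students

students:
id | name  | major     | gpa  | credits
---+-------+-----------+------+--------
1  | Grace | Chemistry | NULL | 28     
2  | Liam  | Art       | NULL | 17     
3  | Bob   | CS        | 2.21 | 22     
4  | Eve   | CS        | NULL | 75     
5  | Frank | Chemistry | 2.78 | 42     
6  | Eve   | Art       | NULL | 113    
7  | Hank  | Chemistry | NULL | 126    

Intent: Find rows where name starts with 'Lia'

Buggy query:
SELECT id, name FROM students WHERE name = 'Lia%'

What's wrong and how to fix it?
Bug: '=' compares the literal string including the % character; pattern matching needs LIKE

Fix: Use LIKE for wildcard pattern matching

Corrected query:
SELECT id, name FROM students WHERE name LIKE 'Lia%'

Result:
id | name
---+-----
2  | Liam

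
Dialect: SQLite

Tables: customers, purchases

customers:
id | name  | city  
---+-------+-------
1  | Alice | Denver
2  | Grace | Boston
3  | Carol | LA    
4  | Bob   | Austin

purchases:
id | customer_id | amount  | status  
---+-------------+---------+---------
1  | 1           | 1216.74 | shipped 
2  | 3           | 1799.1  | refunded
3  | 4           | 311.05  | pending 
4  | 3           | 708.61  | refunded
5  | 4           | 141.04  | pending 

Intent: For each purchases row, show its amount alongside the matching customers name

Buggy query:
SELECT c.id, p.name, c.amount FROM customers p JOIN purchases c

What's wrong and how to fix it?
Bug: JOIN with no ON clause produces a cartesian product; every purchases row pairs with every customers row

Fix: Add ON c.customer_id = p.id to the JOIN

Corrected query:
SELECT c.id, p.name, c.amount FROM customers p JOIN purchases c ON c.customer_id = p.id

Result:
id | name  | amount 
---+-------+--------
1  | Alice | 1216.74
2  | Carol | 1799.1 
3  | Bob   | 311.05 
4  | Carol | 708.61 
5  | Bob   | 141.04 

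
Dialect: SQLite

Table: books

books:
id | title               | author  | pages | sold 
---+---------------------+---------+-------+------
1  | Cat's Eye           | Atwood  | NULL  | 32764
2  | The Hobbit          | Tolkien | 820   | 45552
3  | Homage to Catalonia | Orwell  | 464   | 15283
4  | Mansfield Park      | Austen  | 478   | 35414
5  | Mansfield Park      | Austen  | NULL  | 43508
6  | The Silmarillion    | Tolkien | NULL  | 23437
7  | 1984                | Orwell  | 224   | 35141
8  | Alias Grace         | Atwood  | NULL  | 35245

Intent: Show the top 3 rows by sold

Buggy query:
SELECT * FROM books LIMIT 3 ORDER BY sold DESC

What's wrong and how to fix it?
Bug: LIMIT must come after ORDER BY

Fix: Sort with ORDER BY, then apply LIMIT

Corrected query:
SELECT * FROM books ORDER BY sold DESC LIMIT 3

Result:
id | title          | author  | pages | sold 
---+----------------+---------+-------+------
2  | The Hobbit     | Tolkien | 820   | 45552
5  | Mansfield Park | Austen  | NULL  | 43508
4  | Mansfield Park | Austen  | 478   | 35414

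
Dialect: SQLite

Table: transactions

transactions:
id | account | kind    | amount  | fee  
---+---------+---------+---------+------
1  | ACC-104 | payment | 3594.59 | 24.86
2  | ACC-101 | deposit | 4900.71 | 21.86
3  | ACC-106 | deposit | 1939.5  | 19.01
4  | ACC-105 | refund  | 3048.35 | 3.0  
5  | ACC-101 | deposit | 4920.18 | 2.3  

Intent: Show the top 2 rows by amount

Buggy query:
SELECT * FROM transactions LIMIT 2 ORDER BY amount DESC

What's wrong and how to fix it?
Bug: ORDER BY cannot follow LIMIT; LIMIT is the final clause

Fix: Swap the clauses: ORDER BY first, then LIMIT

Corrected query:
SELECT * FROM transactions ORDER BY amount DESC LIMIT 2

Result:
id | account | kind    | amount  | fee  
---+---------+---------+---------+------
5  | ACC-101 | deposit | 4920.18 | 2.3  
2  | ACC-101 | deposit | 4900.71 | 21.86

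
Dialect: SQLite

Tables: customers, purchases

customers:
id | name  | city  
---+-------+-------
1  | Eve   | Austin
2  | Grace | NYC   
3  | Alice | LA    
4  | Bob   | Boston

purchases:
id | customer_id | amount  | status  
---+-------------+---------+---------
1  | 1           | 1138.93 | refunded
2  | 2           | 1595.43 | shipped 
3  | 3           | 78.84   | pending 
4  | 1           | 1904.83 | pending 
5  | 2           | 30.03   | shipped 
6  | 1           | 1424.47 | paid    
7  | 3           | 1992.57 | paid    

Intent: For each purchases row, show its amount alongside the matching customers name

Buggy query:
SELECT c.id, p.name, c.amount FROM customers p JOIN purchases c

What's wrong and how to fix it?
Bug: JOIN with no ON clause produces a cartesian product; every purchases row pairs with every customers row

Fix: Specify the join condition linking the foreign key to the parent id

Corrected query:
SELECT c.id, p.name, c.amount FROM customers p JOIN purchases c ON c.customer_id = p.id

Result:
id | name  | amount 
---+-------+--------
1  | Eve   | 1138.93
2  | Grace | 1595.43
3  | Alice | 78.84  
4  | Eve   | 1904.83
5  | Grace | 30.03  
6  | Eve   | 1424.47
7  | Alice | 1992.57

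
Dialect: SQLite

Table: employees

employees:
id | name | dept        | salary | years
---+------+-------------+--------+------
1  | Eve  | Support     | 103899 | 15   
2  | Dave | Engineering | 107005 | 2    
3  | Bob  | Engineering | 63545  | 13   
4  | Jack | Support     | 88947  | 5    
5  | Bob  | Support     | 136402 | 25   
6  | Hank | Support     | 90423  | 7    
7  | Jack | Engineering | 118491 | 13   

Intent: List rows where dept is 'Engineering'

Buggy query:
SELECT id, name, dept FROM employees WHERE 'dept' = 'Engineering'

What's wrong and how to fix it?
Bug: Single quotes denote string literals in SQL; the column name is being compared as a constant string

Fix: Remove the quotes around the column name (or use double quotes for an identifier)

Corrected query:
SELECT id, name, dept FROM employees WHERE dept = 'Engineering'

Result:
id | name | dept       
---+------+------------
2  | Dave | Engineering
3  | Bob  | Engineering
7  | Jack | Engineering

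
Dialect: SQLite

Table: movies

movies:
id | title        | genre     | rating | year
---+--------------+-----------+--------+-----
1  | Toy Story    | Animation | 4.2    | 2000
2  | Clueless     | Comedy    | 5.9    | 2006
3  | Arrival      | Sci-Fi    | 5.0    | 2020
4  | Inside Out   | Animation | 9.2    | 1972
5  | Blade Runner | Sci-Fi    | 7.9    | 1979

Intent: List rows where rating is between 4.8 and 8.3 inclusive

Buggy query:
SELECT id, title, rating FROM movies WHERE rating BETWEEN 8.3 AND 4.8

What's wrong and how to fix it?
Bug: The bounds are reversed; BETWEEN a AND b requires a <= b to match anything

Fix: Write BETWEEN 4.8 AND 8.3

Corrected query:
SELECT id, title, rating FROM movies WHERE rating BETWEEN 4.8 AND 8.3

Result:
id | title        | rating
---+--------------+-------
2  | Clueless     | 5.9   
3  | Arrival      | 5     
5  | Blade Runner | 7.9   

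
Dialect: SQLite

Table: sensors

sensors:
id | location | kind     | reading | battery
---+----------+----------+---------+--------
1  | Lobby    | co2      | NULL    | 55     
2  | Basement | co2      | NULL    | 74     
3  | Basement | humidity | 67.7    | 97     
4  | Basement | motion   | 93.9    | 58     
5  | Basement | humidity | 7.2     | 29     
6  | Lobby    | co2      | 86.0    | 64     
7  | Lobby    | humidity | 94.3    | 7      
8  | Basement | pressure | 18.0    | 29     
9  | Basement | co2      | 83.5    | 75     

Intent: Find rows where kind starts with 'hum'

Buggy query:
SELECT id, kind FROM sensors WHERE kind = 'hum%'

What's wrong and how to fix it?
Bug: '=' compares the literal string including the % character; pattern matching needs LIKE

Fix: Replace '=' with LIKE so 'hum%' is treated as a pattern

Corrected query:
SELECT id, kind FROM sensors WHERE kind LIKE 'hum%'

Result:
id | kind    
---+---------
3  | humidity
5  | humidity
7  | humidity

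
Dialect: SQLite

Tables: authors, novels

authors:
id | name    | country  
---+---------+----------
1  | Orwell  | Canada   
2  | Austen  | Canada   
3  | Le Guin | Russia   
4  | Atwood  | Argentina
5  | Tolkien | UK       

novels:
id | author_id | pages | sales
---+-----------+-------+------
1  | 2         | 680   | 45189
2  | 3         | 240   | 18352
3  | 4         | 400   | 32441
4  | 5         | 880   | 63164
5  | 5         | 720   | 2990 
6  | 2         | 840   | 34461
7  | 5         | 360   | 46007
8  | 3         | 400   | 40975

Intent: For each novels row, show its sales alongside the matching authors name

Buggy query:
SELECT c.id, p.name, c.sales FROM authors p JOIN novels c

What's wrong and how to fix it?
Bug: Missing join condition: each novels row is matched to all authors rows instead of just its own

Fix: Specify the join condition linking the foreign key to the parent id

Corrected query:
SELECT c.id, p.name, c.sales FROM authors p JOIN novels c ON c.author_id = p.id

Result:
id | name    | sales
---+---------+------
1  | Austen  | 45189
2  | Le Guin | 18352
3  | Atwood  | 32441
4  | Tolkien | 63164
5  | Tolkien | 2990 
6  | Austen  | 34461
7  | Tolkien | 46007
8  | Le Guin | 40975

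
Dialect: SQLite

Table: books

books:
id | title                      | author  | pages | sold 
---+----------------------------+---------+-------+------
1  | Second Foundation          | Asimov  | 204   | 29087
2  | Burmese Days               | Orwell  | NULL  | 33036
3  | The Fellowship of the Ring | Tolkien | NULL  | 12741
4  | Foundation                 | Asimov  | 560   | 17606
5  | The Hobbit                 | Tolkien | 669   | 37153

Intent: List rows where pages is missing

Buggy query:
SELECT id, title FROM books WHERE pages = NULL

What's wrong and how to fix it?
Bug: '= NULL' is always unknown in SQL three-valued logic, so no rows match

Fix: Use IS NULL to test for NULL

Corrected query:
SELECT id, title FROM books WHERE pages IS NULL

Result:
id | title                     
---+---------------------------
2  | Burmese Days              
3  | The Fellowship of the Ring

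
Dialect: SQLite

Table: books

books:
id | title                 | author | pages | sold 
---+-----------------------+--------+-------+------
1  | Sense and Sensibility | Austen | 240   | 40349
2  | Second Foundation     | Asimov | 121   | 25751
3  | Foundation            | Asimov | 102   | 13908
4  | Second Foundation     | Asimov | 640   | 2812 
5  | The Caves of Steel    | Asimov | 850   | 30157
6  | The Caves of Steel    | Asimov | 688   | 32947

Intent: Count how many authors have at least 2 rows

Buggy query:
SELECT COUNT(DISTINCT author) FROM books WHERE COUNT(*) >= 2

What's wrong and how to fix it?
Bug: WHERE filters individual rows, not groups, so a group-level COUNT is invalid there

Fix: Use a subquery that GROUPs and filters with HAVING, then count its rows

Corrected query:
SELECT COUNT(*) FROM (SELECT author FROM books GROUP BY author HAVING COUNT(*) >= 2)

Result:
COUNT(*)
--------
1       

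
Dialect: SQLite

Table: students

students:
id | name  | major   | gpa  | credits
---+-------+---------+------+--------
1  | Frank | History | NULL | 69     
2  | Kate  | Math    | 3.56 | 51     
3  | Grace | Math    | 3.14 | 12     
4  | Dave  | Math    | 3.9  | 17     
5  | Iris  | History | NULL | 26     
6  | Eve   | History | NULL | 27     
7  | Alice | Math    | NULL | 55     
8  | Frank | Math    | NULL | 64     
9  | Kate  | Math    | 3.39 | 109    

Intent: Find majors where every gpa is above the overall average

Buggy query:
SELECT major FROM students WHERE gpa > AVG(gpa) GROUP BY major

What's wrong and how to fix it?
Bug: AVG() is an aggregate; it can't sit directly in WHERE

Fix: Compute the overall average in a scalar subquery and compare each group's MIN against it in HAVING

Corrected query:
SELECT major FROM students GROUP BY major HAVING MIN(gpa) > (SELECT AVG(gpa) FROM students)

Result:
(no rows)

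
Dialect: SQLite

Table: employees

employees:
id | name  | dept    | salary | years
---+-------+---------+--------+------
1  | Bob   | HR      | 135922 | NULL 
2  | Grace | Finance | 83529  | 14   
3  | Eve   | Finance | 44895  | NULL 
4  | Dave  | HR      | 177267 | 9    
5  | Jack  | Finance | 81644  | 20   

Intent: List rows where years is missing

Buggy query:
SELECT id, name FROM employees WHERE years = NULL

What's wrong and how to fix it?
Bug: Comparing to NULL with '=' never matches; NULL = NULL is unknown, not true

Fix: Replace '= NULL' with 'IS NULL'

Corrected query:
SELECT id, name FROM employees WHERE years IS NULL

Result:
id | name
---+-----
1  | Bob 
3  | Eve 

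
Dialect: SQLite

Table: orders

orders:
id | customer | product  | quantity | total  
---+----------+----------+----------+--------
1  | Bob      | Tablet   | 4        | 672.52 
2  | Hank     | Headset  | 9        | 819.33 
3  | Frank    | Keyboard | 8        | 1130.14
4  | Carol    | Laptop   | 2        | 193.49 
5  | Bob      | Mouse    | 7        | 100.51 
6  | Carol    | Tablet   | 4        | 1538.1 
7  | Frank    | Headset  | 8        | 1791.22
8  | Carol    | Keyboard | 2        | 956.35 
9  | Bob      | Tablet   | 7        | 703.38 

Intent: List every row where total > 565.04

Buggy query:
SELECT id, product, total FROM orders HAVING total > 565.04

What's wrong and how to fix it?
Bug: This is a non-aggregate query (no GROUP BY, no aggregates), so in SQLite the HAVING clause is invalid here; a row-level condition belongs in WHERE

Fix: Use WHERE for row-level filtering

Corrected query:
SELECT id, product, total FROM orders WHERE total > 565.04

Result:
id | product  | total  
---+----------+--------
1  | Tablet   | 672.52 
2  | Headset  | 819.33 
3  | Keyboard | 1130.14
6  | Tablet   | 1538.1 
7  | Headset  | 1791.22
8  | Keyboard | 956.35 
9  | Tablet   | 703.38 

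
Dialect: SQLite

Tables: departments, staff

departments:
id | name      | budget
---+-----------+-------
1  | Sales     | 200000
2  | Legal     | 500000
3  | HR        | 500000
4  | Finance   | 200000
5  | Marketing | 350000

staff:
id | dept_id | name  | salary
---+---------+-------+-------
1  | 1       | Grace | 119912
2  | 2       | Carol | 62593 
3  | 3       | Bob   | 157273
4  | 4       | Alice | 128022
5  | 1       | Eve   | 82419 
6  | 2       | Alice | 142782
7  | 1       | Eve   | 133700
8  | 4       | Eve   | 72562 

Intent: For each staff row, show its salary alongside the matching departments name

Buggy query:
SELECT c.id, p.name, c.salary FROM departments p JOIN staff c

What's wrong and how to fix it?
Bug: Missing join condition: each staff row is matched to all departments rows instead of just its own

Fix: Specify the join condition linking the foreign key to the parent id

Corrected query:
SELECT c.id, p.name, c.salary FROM departments p JOIN staff c ON c.dept_id = p.id

Result:
id | name    | salary
---+---------+-------
1  | Sales   | 119912
2  | Legal   | 62593 
3  | HR      | 157273
4  | Finance | 128022
5  | Sales   | 82419 
6  | Legal   | 142782
7  | Sales   | 133700
8  | Finance | 72562 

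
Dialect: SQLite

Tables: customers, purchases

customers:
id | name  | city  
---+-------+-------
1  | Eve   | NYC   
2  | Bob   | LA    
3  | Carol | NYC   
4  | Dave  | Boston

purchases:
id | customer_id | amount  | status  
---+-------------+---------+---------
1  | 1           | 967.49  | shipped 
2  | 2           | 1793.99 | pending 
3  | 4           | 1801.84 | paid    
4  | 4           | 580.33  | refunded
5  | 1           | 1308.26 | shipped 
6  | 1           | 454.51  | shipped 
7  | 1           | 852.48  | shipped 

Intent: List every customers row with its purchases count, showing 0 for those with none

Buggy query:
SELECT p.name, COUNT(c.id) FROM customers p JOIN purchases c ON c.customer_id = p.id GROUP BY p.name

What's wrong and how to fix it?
Bug: INNER JOIN drops customers rows that have no matching purchases rows

Fix: Switch to LEFT JOIN to retain unmatched parent rows

Corrected query:
SELECT p.name, COUNT(c.id) FROM customers p LEFT JOIN purchases c ON c.customer_id = p.id GROUP BY p.name

Result:
name  | COUNT(c.id)
------+------------
Bob   | 1          
Carol | 0          
Dave  | 2          
Eve   | 4          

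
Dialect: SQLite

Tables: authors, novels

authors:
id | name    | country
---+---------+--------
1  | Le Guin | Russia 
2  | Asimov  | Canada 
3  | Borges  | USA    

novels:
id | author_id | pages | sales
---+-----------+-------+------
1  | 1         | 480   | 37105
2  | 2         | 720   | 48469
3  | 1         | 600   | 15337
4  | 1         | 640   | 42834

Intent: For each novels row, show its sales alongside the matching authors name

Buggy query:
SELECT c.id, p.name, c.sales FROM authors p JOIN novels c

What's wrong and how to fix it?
Bug: Missing join condition: each novels row is matched to all authors rows instead of just its own

Fix: Add ON c.author_id = p.id to the JOIN

Corrected query:
SELECT c.id, p.name, c.sales FROM authors p JOIN novels c ON c.author_id = p.id

Result:
id | name    | sales
---+---------+------
1  | Le Guin | 37105
2  | Asimov  | 48469
3  | Le Guin | 15337
4  | Le Guin | 42834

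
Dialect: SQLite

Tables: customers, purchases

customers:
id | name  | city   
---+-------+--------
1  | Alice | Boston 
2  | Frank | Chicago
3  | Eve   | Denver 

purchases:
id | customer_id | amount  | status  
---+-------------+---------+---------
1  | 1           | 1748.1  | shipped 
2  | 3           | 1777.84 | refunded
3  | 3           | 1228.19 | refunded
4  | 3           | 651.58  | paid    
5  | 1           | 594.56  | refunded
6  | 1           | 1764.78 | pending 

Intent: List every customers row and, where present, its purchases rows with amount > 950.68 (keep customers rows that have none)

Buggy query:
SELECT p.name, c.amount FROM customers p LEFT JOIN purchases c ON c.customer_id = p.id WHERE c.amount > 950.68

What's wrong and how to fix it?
Bug: Filtering c.amount in WHERE discards the NULL rows produced by LEFT JOIN, turning it into an inner join

Fix: Put 'c.amount > 950.68' in the JOIN's ON clause instead of WHERE

Corrected query:
SELECT p.name, c.amount FROM customers p LEFT JOIN purchases c ON c.customer_id = p.id AND c.amount > 950.68

Result:
name  | amount 
------+--------
Alice | 1748.1 
Alice | 1764.78
Frank | NULL   
Eve   | 1228.19
Eve   | 1777.84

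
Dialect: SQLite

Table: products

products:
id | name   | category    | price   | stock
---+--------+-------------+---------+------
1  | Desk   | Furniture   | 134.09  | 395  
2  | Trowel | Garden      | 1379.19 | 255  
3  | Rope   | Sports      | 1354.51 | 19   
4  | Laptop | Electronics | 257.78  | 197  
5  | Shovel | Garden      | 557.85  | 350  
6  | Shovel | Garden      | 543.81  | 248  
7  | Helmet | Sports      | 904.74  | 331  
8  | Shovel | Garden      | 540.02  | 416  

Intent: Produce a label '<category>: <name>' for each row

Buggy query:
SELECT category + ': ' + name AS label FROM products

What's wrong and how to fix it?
Bug: '+' is numeric addition; on text columns SQLite converts them to 0 instead of concatenating

Fix: Replace + with || to concatenate text

Corrected query:
SELECT category || ': ' || name AS label FROM products

Result:
label              
-------------------
Furniture: Desk    
Garden: Trowel     
Sports: Rope       
Electronics: Laptop
Garden: Shovel     
Garden: Shovel     
Sports: Helmet     
Garden: Shovel     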